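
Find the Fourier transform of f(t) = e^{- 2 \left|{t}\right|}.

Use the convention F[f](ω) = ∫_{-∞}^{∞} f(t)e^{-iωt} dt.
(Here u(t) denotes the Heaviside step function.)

F(ω) = \frac{4}{\omega^{2} + 4}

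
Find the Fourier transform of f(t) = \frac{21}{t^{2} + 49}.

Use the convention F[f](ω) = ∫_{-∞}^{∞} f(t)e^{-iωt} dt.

F(ω) = 3 \pi e^{- 7 \left|{\omega}\right|}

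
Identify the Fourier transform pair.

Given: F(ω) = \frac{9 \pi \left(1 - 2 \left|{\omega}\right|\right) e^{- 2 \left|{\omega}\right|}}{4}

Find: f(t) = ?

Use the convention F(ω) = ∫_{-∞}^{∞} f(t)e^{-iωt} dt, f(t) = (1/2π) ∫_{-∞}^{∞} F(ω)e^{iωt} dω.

f(t) = \frac{9 t^{2}}{\left(t^{2} + 4\right)^{2}}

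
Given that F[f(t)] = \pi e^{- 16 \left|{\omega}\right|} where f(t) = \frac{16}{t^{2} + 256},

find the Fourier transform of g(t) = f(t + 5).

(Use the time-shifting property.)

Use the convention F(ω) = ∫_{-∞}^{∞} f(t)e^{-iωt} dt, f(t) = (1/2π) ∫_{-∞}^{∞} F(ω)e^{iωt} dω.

F[g](ω) = \pi e^{5 i \omega - 16 \left|{\omega}\right|}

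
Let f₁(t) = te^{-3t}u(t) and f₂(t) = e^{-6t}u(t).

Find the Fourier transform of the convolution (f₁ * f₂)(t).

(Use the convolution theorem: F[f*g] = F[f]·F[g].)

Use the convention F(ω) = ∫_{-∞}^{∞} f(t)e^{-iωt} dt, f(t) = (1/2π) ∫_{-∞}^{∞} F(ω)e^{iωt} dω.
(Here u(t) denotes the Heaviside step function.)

F[f₁*f₂](ω) = \frac{1}{\left(i \omega + 3\right)^{2} \left(i \omega + 6\right)}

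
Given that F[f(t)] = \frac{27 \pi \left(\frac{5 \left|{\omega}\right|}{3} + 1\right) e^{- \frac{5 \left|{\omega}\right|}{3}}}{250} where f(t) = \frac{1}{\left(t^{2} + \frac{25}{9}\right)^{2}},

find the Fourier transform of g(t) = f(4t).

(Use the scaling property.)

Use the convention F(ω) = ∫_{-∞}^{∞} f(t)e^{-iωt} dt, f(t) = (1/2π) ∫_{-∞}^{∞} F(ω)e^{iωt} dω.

F[g](ω) = \frac{9 \pi \left(5 \left|{\omega}\right| + 12\right) e^{- \frac{5 \left|{\omega}\right|}{12}}}{4000}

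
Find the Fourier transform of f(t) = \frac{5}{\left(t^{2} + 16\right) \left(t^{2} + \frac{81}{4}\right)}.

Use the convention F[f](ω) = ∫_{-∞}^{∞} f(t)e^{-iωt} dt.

F(ω) = \frac{5 \pi e^{- 4 \left|{\omega}\right|}}{17} - \frac{40 \pi e^{- \frac{9 \left|{\omega}\right|}{2}}}{153}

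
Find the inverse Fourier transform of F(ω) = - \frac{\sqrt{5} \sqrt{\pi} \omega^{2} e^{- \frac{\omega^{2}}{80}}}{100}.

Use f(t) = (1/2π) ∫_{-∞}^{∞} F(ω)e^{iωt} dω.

f(t) = 2 \left(80 t^{2} - 2\right) e^{- 20 t^{2}}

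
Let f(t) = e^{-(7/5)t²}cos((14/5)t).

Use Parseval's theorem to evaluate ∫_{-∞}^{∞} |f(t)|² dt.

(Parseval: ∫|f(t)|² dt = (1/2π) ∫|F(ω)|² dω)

∫|f(t)|² dt = \frac{\sqrt{70} \sqrt{\pi} \left(1 + e^{\frac{14}{5}}\right)}{28 e^{\frac{14}{5}}}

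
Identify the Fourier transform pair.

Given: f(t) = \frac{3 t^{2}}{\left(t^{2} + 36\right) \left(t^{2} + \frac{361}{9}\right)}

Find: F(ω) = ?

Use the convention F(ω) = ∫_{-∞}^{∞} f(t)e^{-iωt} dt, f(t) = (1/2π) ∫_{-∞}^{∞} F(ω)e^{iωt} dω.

F(ω) = - \frac{162 \pi e^{- 6 \left|{\omega}\right|}}{37} + \frac{171 \pi e^{- \frac{19 \left|{\omega}\right|}{3}}}{37}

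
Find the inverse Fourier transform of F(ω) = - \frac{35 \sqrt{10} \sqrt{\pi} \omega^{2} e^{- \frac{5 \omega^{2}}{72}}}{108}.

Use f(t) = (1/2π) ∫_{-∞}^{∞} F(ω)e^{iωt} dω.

f(t) = 7 \left(\frac{72 t^{2}}{5} - 2\right) e^{- \frac{18 t^{2}}{5}}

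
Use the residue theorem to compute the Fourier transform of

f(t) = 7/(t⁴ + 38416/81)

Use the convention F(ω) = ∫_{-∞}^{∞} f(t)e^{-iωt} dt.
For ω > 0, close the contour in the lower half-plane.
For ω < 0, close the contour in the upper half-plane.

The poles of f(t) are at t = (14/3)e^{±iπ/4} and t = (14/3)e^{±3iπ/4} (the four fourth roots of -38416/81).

Let g(z) = f(z)e^{-iωz}; for large |z| the factor e^{-iωz} decays in the lower half-plane when ω > 0 and in the upper half-plane when ω < 0.

Case ω > 0 (lower half-plane, clockwise contour ⇒ F(ω) = -2πi·ΣRes):
  Res_{z = - \frac{7 \sqrt{2}}{3} - \frac{7 \sqrt{2} i}{3}} g(z) = \frac{27 \sqrt{2} i \left(1 - i\right) e^{\frac{7 \sqrt{2} \omega \left(-1 + i\right)}{3}}}{3136}
  Res_{z = \frac{7 \sqrt{2}}{3} - \frac{7 \sqrt{2} i}{3}} g(z) = \frac{27 \sqrt{2} i \left(1 + i\right) e^{- \frac{7 \sqrt{2} \omega \left(1 + i\right)}{3}}}{3136}
  F(ω) = -2πi·ΣRes = \frac{27 \sqrt{2} \pi \left(1 - i\right) \left(e^{\frac{14 \sqrt{2} i \omega}{3}} + i\right) e^{- \frac{7 \sqrt{2} \omega \left(1 + i\right)}{3}}}{1568} = \frac{27 \pi e^{- \frac{7 \sqrt{2} \omega}{3}} \sin{\left(\frac{7 \sqrt{2} \omega}{3} + \frac{\pi}{4} \right)}}{392}

Case ω < 0 (upper half-plane, counterclockwise contour ⇒ F(ω) = +2πi·ΣRes):
  Res_{z = \frac{7 \sqrt{2}}{3} + \frac{7 \sqrt{2} i}{3}} g(z) = \frac{27 \sqrt{2} i \left(-1 + i\right) e^{\frac{7 \sqrt{2} \omega \left(1 - i\right)}{3}}}{3136}
  Res_{z = - \frac{7 \sqrt{2}}{3} + \frac{7 \sqrt{2} i}{3}} g(z) = \frac{27 \sqrt{2} \left(1 - i\right) e^{\frac{7 \sqrt{2} \omega \left(1 + i\right)}{3}}}{3136}
  F(ω) = 2πi·ΣRes = - \frac{27 \sqrt{2} i \pi \left(i \left(1 - i\right) e^{\frac{7 \sqrt{2} \omega \left(1 - i\right)}{3}} - \left(1 - i\right) e^{\frac{7 \sqrt{2} \omega \left(1 + i\right)}{3}}\right)}{1568} = \frac{27 \pi e^{\frac{7 \sqrt{2} \omega}{3}} \cos{\left(\frac{7 \sqrt{2} \omega}{3} + \frac{\pi}{4} \right)}}{392}

Both cases combine into a single formula in |ω|:

F(ω) = \frac{27 \pi e^{- \frac{7 \sqrt{2} \left|{\omega}\right|}{3}} \sin{\left(\frac{7 \sqrt{2} \left|{\omega}\right|}{3} + \frac{\pi}{4} \right)}}{392}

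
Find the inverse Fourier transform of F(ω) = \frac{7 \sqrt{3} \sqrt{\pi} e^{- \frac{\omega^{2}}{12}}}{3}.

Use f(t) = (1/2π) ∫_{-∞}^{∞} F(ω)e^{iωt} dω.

f(t) = 7 e^{- 3 t^{2}}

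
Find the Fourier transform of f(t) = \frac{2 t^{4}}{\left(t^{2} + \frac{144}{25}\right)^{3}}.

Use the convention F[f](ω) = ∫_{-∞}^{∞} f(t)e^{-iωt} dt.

F(ω) = \frac{\pi \left(48 \omega^{2} - 100 \left|{\omega}\right| + 25\right) e^{- \frac{12 \left|{\omega}\right|}{5}}}{80}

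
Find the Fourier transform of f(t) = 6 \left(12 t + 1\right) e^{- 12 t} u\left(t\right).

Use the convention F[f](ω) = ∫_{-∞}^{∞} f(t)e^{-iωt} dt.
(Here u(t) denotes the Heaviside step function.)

F(ω) = \frac{6 \left(- i \omega - 24\right)}{\omega^{2} - 24 i \omega - 144}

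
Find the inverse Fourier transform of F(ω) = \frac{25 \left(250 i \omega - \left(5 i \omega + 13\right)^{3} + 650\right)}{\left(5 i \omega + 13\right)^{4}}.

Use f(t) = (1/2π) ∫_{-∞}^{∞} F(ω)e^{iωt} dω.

f(t) = 5 \left(t^{2} - 1\right) e^{- \frac{13 t}{5}} u\left(t\right)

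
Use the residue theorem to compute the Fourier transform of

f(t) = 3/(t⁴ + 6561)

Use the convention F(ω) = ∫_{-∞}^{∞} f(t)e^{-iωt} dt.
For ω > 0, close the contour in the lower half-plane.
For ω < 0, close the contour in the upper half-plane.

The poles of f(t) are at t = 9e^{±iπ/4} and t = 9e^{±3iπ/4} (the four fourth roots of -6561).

Let g(z) = f(z)e^{-iωz}; for large |z| the factor e^{-iωz} decays in the lower half-plane when ω > 0 and in the upper half-plane when ω < 0.

Case ω > 0 (lower half-plane, clockwise contour ⇒ F(ω) = -2πi·ΣRes):
  Res_{z = - \frac{9 \sqrt{2}}{2} - \frac{9 \sqrt{2} i}{2}} g(z) = \frac{\sqrt{2} i \left(1 - i\right) e^{\frac{9 \sqrt{2} \omega \left(-1 + i\right)}{2}}}{1944}
  Res_{z = \frac{9 \sqrt{2}}{2} - \frac{9 \sqrt{2} i}{2}} g(z) = \frac{\sqrt{2} i \left(1 + i\right) e^{- \frac{9 \sqrt{2} \omega \left(1 + i\right)}{2}}}{1944}
  F(ω) = -2πi·ΣRes = \frac{\sqrt{2} \pi \left(1 - i\right) \left(e^{9 \sqrt{2} i \omega} + i\right) e^{- \frac{9 \sqrt{2} \omega \left(1 + i\right)}{2}}}{972} = \frac{\pi e^{- \frac{9 \sqrt{2} \omega}{2}} \sin{\left(\frac{9 \sqrt{2} \omega}{2} + \frac{\pi}{4} \right)}}{243}

Case ω < 0 (upper half-plane, counterclockwise contour ⇒ F(ω) = +2πi·ΣRes):
  Res_{z = \frac{9 \sqrt{2}}{2} + \frac{9 \sqrt{2} i}{2}} g(z) = \frac{\sqrt{2} i \left(-1 + i\right) e^{\frac{9 \sqrt{2} \omega \left(1 - i\right)}{2}}}{1944}
  Res_{z = - \frac{9 \sqrt{2}}{2} + \frac{9 \sqrt{2} i}{2}} g(z) = \frac{\sqrt{2} \left(1 - i\right) e^{\frac{9 \sqrt{2} \omega \left(1 + i\right)}{2}}}{1944}
  F(ω) = 2πi·ΣRes = - \frac{\sqrt{2} i \pi \left(i \left(1 - i\right) e^{\frac{9 \sqrt{2} \omega \left(1 - i\right)}{2}} - \left(1 - i\right) e^{\frac{9 \sqrt{2} \omega \left(1 + i\right)}{2}}\right)}{972} = \frac{\pi e^{\frac{9 \sqrt{2} \omega}{2}} \cos{\left(\frac{9 \sqrt{2} \omega}{2} + \frac{\pi}{4} \right)}}{243}

Both cases combine into a single formula in |ω|:

F(ω) = \frac{\pi e^{- \frac{9 \sqrt{2} \left|{\omega}\right|}{2}} \sin{\left(\frac{9 \sqrt{2} \left|{\omega}\right|}{2} + \frac{\pi}{4} \right)}}{243}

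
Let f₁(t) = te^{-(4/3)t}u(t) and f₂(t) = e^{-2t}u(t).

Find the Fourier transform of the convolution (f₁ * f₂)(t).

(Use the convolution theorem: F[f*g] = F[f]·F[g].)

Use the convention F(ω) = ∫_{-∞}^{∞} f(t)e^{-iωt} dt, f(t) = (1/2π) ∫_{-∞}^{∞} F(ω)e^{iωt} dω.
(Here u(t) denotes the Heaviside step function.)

F[f₁*f₂](ω) = \frac{9}{\left(i \omega + 2\right) \left(3 i \omega + 4\right)^{2}}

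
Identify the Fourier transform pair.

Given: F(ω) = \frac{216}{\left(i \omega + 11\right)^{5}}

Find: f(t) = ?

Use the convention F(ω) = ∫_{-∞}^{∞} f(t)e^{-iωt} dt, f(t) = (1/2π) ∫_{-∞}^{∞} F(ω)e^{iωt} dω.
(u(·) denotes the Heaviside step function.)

f(t) = 9 t^{4} e^{- 11 t} u\left(t\right)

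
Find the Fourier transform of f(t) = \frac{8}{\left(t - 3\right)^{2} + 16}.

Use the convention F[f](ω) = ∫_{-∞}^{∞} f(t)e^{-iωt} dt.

F(ω) = 2 \pi e^{- 3 i \omega - 4 \left|{\omega}\right|}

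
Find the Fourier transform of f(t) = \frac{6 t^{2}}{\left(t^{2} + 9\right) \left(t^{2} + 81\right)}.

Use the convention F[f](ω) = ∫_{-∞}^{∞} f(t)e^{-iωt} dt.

F(ω) = \frac{\pi \left(3 - e^{6 \left|{\omega}\right|}\right) e^{- 9 \left|{\omega}\right|}}{4}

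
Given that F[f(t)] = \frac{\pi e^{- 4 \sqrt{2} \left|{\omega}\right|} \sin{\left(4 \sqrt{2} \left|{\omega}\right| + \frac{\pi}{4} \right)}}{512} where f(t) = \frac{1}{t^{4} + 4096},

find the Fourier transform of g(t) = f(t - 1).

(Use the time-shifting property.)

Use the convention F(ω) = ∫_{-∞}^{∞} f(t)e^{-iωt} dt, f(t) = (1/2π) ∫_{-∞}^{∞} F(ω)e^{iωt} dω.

F[g](ω) = \frac{\pi e^{- i \omega - 4 \sqrt{2} \left|{\omega}\right|} \sin{\left(4 \sqrt{2} \left|{\omega}\right| + \frac{\pi}{4} \right)}}{512}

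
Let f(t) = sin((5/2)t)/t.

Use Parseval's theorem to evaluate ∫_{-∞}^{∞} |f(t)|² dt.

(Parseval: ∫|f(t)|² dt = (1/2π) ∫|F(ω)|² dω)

∫|f(t)|² dt = \frac{5 \pi}{2}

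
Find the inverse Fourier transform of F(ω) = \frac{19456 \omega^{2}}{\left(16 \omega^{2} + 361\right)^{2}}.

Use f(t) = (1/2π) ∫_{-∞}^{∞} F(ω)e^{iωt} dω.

f(t) = 4 \left(1 - \frac{19 \left|{t}\right|}{4}\right) e^{- \frac{19 \left|{t}\right|}{4}}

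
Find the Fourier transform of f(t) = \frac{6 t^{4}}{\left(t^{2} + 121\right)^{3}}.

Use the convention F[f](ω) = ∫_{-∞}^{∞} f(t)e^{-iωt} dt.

F(ω) = \frac{3 \pi \left(121 \omega^{2} - 55 \left|{\omega}\right| + 3\right) e^{- 11 \left|{\omega}\right|}}{44}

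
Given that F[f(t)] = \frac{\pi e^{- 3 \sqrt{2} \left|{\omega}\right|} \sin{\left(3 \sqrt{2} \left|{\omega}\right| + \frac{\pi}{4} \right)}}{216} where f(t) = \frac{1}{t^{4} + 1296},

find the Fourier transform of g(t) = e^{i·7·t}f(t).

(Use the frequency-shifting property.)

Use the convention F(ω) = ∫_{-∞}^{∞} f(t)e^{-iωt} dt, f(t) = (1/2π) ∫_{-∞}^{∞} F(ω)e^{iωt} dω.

F[g](ω) = \frac{\pi e^{- 3 \sqrt{2} \left|{\omega - 7}\right|} \sin{\left(3 \sqrt{2} \left|{\omega - 7}\right| + \frac{\pi}{4} \right)}}{216}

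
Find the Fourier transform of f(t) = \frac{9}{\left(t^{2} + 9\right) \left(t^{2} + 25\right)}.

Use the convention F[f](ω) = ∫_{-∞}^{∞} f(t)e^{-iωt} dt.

F(ω) = \frac{3 \pi \left(5 e^{2 \left|{\omega}\right|} - 3\right) e^{- 5 \left|{\omega}\right|}}{80}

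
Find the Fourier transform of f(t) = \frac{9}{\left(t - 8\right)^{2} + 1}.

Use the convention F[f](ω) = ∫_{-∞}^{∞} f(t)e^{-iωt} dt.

F(ω) = 9 \pi e^{- 8 i \omega - \left|{\omega}\right|}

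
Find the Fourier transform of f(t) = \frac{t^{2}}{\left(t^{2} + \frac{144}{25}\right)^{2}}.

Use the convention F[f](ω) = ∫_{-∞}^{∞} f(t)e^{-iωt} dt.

F(ω) = \frac{\pi \left(5 - 12 \left|{\omega}\right|\right) e^{- \frac{12 \left|{\omega}\right|}{5}}}{24}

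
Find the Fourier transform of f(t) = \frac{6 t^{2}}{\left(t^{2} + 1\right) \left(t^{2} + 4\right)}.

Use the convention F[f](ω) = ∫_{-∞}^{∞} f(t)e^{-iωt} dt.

F(ω) = 2 \pi \left(2 - e^{\left|{\omega}\right|}\right) e^{- 2 \left|{\omega}\right|}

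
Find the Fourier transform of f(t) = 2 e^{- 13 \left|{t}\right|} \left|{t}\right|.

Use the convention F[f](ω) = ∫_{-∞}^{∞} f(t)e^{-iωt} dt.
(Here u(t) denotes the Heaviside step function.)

F(ω) = \frac{4 \left(169 - \omega^{2}\right)}{\left(\omega^{2} + 169\right)^{2}}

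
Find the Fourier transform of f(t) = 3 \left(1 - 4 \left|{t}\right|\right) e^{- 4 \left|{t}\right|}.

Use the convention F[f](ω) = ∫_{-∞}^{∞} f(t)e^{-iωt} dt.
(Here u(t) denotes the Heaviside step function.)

F(ω) = \frac{48 \omega^{2}}{\left(\omega^{2} + 16\right)^{2}}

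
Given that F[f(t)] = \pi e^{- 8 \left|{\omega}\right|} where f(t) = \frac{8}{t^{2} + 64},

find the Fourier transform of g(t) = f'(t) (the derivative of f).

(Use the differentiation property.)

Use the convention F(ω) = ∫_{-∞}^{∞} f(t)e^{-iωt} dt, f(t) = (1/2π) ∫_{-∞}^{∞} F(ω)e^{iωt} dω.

F[g](ω) = i \pi \omega e^{- 8 \left|{\omega}\right|}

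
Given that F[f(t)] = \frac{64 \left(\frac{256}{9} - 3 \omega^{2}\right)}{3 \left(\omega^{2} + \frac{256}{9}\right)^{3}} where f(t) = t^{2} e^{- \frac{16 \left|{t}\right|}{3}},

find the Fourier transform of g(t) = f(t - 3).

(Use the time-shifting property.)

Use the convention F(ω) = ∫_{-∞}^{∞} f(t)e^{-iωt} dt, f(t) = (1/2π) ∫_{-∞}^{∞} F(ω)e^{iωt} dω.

F[g](ω) = \frac{1728 \left(256 - 27 \omega^{2}\right) e^{- 3 i \omega}}{\left(9 \omega^{2} + 256\right)^{3}}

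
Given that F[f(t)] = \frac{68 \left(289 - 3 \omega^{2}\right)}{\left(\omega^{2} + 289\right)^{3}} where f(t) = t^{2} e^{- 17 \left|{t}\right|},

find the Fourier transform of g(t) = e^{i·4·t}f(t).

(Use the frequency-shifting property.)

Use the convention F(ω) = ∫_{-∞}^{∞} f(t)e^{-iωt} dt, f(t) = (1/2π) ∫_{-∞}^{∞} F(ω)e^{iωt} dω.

F[g](ω) = \frac{68 \left(289 - 3 \left(\omega - 4\right)^{2}\right)}{\left(\left(\omega - 4\right)^{2} + 289\right)^{3}}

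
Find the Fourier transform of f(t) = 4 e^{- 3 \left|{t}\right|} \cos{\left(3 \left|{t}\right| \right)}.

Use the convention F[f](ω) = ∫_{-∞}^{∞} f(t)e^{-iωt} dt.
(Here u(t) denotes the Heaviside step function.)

F(ω) = \frac{24 \left(\omega^{2} + 18\right)}{\omega^{4} + 324}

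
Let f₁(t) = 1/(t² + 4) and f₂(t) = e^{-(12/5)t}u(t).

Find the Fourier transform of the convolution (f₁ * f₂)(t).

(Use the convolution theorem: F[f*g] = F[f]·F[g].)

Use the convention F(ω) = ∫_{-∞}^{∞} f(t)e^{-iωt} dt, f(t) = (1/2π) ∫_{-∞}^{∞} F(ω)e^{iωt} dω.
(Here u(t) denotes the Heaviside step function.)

F[f₁*f₂](ω) = \frac{5 \pi e^{- 2 \left|{\omega}\right|}}{2 \left(5 i \omega + 12\right)}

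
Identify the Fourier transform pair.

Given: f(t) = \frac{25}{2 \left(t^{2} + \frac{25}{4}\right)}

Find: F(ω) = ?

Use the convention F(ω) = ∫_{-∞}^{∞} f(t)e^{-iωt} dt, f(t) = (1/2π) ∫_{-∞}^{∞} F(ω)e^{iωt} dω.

F(ω) = 5 \pi e^{- \frac{5 \left|{\omega}\right|}{2}}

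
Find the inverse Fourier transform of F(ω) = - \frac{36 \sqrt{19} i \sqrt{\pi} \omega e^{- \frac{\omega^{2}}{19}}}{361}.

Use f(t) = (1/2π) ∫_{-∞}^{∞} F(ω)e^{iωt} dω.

f(t) = 9 t e^{- \frac{19 t^{2}}{4}}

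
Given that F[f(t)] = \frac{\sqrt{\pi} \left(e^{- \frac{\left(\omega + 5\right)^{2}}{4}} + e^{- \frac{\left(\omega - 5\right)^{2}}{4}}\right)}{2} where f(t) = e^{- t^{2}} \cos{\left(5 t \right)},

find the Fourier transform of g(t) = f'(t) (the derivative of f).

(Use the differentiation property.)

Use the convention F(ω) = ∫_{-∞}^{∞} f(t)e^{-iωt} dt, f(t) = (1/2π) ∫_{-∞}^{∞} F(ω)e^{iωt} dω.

F[g](ω) = \frac{i \sqrt{\pi} \omega \left(e^{5 \omega} + 1\right) e^{- \frac{\omega^{2}}{4} - \frac{5 \omega}{2} - \frac{25}{4}}}{2}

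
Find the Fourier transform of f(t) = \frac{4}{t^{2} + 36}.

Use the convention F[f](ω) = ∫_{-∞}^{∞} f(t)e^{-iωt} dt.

F(ω) = \frac{2 \pi e^{- 6 \left|{\omega}\right|}}{3}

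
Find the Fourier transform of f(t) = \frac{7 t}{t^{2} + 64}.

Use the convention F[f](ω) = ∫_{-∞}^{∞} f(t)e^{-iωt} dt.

F(ω) = - 7 i \pi e^{- 8 \left|{\omega}\right|} \operatorname{sign}{\left(\omega \right)}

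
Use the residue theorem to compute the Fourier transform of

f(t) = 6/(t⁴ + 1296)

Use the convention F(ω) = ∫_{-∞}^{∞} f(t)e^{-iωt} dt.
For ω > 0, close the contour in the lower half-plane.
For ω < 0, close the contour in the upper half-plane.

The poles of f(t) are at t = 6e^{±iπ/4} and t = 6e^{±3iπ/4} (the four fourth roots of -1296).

Let g(z) = f(z)e^{-iωz}; for large |z| the factor e^{-iωz} decays in the lower half-plane when ω > 0 and in the upper half-plane when ω < 0.

Case ω > 0 (lower half-plane, clockwise contour ⇒ F(ω) = -2πi·ΣRes):
  Res_{z = - 3 \sqrt{2} - 3 \sqrt{2} i} g(z) = \frac{\sqrt{2} i \left(1 - i\right) e^{3 \sqrt{2} \omega \left(-1 + i\right)}}{288}
  Res_{z = 3 \sqrt{2} - 3 \sqrt{2} i} g(z) = \frac{\sqrt{2} i \left(1 + i\right) e^{- 3 \sqrt{2} \omega \left(1 + i\right)}}{288}
  F(ω) = -2πi·ΣRes = \frac{\sqrt{2} \pi \left(1 - i\right) \left(e^{6 \sqrt{2} i \omega} + i\right) e^{- 3 \sqrt{2} \omega \left(1 + i\right)}}{144} = \frac{\pi e^{- 3 \sqrt{2} \omega} \sin{\left(3 \sqrt{2} \omega + \frac{\pi}{4} \right)}}{36}

Case ω < 0 (upper half-plane, counterclockwise contour ⇒ F(ω) = +2πi·ΣRes):
  Res_{z = 3 \sqrt{2} + 3 \sqrt{2} i} g(z) = \frac{\sqrt{2} i \left(-1 + i\right) e^{3 \sqrt{2} \omega \left(1 - i\right)}}{288}
  Res_{z = - 3 \sqrt{2} + 3 \sqrt{2} i} g(z) = \frac{\sqrt{2} \left(1 - i\right) e^{3 \sqrt{2} \omega \left(1 + i\right)}}{288}
  F(ω) = 2πi·ΣRes = - \frac{\sqrt{2} i \pi \left(i \left(1 - i\right) e^{3 \sqrt{2} \omega \left(1 - i\right)} - \left(1 - i\right) e^{3 \sqrt{2} \omega \left(1 + i\right)}\right)}{144} = \frac{\pi e^{3 \sqrt{2} \omega} \cos{\left(3 \sqrt{2} \omega + \frac{\pi}{4} \right)}}{36}

Both cases combine into a single formula in |ω|:

F(ω) = \frac{\pi e^{- 3 \sqrt{2} \left|{\omega}\right|} \sin{\left(3 \sqrt{2} \left|{\omega}\right| + \frac{\pi}{4} \right)}}{36}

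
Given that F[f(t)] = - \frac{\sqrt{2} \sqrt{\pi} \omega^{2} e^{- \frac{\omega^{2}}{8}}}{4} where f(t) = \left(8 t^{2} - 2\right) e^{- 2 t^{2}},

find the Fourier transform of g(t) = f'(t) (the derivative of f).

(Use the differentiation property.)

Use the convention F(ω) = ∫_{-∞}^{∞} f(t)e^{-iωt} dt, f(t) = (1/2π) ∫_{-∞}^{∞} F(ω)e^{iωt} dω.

F[g](ω) = - \frac{\sqrt{2} i \sqrt{\pi} \omega^{3} e^{- \frac{\omega^{2}}{8}}}{4}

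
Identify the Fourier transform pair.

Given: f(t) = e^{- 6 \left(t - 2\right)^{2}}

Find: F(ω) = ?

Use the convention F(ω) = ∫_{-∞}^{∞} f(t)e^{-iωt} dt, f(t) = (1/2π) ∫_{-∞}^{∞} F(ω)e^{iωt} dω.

F(ω) = \frac{\sqrt{6} \sqrt{\pi} e^{- \frac{\omega \left(\omega + 48 i\right)}{24}}}{6}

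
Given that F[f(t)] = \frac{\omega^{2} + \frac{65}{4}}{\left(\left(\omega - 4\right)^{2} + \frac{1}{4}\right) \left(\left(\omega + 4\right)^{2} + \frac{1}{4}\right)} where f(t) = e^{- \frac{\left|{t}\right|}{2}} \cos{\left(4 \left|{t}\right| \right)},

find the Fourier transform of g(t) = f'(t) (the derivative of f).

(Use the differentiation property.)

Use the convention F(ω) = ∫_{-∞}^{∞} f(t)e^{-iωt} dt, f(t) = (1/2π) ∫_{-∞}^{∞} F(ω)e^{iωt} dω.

F[g](ω) = \frac{4 i \omega \left(4 \omega^{2} + 65\right)}{16 \omega^{4} - 504 \omega^{2} + 4225}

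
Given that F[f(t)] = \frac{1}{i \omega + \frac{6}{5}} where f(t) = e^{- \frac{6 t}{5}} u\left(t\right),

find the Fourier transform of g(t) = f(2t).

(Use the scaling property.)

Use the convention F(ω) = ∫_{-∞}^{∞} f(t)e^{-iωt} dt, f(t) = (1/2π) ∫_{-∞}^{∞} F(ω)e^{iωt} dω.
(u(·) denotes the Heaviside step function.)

F[g](ω) = \frac{5}{5 i \omega + 12}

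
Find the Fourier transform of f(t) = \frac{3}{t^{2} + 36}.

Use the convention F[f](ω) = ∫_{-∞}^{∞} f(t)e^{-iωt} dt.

F(ω) = \frac{\pi e^{- 6 \left|{\omega}\right|}}{2}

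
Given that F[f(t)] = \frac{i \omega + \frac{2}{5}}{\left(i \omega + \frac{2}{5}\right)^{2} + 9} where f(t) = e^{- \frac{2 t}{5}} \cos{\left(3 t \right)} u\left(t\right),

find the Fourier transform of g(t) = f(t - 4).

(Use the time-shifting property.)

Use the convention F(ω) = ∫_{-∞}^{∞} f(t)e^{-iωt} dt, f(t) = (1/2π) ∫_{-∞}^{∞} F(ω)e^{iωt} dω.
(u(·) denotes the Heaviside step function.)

F[g](ω) = \frac{5 \left(5 i \omega + 2\right) e^{- 4 i \omega}}{\left(5 i \omega + 2\right)^{2} + 225}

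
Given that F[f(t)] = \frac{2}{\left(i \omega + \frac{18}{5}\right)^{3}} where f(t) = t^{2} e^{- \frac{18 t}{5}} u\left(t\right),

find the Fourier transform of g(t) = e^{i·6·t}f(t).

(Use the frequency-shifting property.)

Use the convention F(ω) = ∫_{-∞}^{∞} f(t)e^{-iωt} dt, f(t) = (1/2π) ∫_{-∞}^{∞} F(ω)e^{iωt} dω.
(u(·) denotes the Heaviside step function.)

F[g](ω) = \frac{250}{\left(5 i \left(\omega - 6\right) + 18\right)^{3}}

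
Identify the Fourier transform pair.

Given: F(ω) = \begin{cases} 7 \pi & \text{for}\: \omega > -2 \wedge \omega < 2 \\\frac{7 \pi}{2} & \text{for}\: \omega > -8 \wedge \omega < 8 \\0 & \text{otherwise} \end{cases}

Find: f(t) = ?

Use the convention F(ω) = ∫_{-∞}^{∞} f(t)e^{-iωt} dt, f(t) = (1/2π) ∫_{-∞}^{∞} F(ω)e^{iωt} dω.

f(t) = \frac{7 \sin{\left(5 t \right)} \cos{\left(3 t \right)}}{t}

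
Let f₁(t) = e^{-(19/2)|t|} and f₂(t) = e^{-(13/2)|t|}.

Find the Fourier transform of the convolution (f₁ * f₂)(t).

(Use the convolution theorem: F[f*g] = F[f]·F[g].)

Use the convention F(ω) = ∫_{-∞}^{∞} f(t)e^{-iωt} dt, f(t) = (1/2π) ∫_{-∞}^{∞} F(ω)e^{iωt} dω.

F[f₁*f₂](ω) = \frac{3952}{16 \omega^{4} + 2120 \omega^{2} + 61009}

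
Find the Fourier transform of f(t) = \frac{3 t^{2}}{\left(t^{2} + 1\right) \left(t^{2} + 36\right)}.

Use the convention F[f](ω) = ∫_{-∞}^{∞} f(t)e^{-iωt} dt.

F(ω) = \frac{3 \pi \left(6 - e^{5 \left|{\omega}\right|}\right) e^{- 6 \left|{\omega}\right|}}{35}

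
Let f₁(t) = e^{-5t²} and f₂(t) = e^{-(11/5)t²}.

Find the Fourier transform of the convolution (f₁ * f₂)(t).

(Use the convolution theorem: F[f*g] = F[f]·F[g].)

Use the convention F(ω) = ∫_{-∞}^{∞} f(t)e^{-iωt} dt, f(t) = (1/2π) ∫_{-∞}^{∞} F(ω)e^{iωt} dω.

F[f₁*f₂](ω) = \frac{\sqrt{11} \pi e^{- \frac{9 \omega^{2}}{55}}}{11}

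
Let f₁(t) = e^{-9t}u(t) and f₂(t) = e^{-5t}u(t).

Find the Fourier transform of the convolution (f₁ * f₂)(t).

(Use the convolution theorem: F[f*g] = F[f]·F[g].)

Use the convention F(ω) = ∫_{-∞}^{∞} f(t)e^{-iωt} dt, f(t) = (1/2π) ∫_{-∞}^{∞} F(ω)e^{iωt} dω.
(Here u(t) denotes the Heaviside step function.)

F[f₁*f₂](ω) = \frac{1}{\left(i \omega + 5\right) \left(i \omega + 9\right)}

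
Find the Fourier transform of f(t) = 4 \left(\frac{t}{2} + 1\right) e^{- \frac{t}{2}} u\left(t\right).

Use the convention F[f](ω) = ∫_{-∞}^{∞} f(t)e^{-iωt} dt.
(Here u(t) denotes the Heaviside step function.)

F(ω) = \frac{16 \left(- i \omega - 1\right)}{4 \omega^{2} - 4 i \omega - 1}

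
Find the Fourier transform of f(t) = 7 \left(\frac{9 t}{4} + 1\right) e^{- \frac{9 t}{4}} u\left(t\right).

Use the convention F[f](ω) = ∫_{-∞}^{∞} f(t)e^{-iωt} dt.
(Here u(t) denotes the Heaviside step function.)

F(ω) = \frac{56 \left(- 2 i \omega - 9\right)}{16 \omega^{2} - 72 i \omega - 81}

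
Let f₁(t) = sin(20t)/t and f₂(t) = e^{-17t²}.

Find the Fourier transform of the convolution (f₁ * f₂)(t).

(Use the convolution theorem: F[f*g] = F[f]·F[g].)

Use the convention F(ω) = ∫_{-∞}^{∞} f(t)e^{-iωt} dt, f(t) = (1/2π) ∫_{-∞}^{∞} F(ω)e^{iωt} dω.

F[f₁*f₂](ω) = \begin{cases} \frac{\sqrt{17} \pi^{\frac{3}{2}} e^{- \frac{\omega^{2}}{68}}}{17} & \text{for}\: \omega > -20 \wedge \omega < 20 \\0 & \text{otherwise} \end{cases}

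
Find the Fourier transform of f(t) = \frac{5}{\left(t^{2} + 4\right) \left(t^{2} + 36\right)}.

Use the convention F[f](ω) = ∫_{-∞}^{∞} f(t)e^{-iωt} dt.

F(ω) = \frac{5 \pi \left(3 e^{4 \left|{\omega}\right|} - 1\right) e^{- 6 \left|{\omega}\right|}}{192}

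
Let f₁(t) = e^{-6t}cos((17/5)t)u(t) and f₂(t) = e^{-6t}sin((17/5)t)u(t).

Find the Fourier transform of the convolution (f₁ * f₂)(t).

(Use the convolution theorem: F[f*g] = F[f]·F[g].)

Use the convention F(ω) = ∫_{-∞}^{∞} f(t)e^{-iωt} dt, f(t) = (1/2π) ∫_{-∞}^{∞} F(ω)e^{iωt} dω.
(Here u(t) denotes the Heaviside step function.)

F[f₁*f₂](ω) = \frac{2125 \left(i \omega + 6\right)}{\left(25 \left(i \omega + 6\right)^{2} + 289\right)^{2}}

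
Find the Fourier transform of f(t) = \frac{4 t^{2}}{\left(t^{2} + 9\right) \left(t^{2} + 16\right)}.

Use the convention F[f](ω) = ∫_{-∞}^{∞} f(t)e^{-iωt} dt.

F(ω) = \frac{4 \pi \left(4 - 3 e^{\left|{\omega}\right|}\right) e^{- 4 \left|{\omega}\right|}}{7}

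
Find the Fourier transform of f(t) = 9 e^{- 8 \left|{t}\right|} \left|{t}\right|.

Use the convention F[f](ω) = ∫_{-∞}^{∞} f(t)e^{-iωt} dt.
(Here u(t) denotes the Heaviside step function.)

F(ω) = \frac{18 \left(64 - \omega^{2}\right)}{\left(\omega^{2} + 64\right)^{2}}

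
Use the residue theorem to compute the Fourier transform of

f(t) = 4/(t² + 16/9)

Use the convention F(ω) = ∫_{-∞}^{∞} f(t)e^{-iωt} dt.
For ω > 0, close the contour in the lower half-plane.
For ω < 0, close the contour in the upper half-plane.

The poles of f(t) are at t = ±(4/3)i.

Let g(z) = f(z)e^{-iωz}; for large |z| the factor e^{-iωz} decays in the lower half-plane when ω > 0 and in the upper half-plane when ω < 0.

Case ω > 0 (lower half-plane, clockwise contour ⇒ F(ω) = -2πi·ΣRes):
  Res_{z = - \frac{4 i}{3}} g(z) = \frac{3 i e^{- \frac{4 \omega}{3}}}{2}
  F(ω) = -2πi·ΣRes = 3 \pi e^{- \frac{4 \omega}{3}}

Case ω < 0 (upper half-plane, counterclockwise contour ⇒ F(ω) = +2πi·ΣRes):
  Res_{z = \frac{4 i}{3}} g(z) = - \frac{3 i e^{\frac{4 \omega}{3}}}{2}
  F(ω) = 2πi·ΣRes = 3 \pi e^{\frac{4 \omega}{3}}

Both cases combine into a single formula in |ω|:

F(ω) = 3 \pi e^{- \frac{4 \left|{\omega}\right|}{3}}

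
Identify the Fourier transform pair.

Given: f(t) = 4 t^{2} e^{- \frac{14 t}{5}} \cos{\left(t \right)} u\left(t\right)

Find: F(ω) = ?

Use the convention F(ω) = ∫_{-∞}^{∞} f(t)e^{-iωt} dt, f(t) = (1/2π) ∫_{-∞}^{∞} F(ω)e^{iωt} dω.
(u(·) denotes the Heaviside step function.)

F(ω) = \frac{1000 \left(- 375 i \omega + \left(5 i \omega + 14\right)^{3} - 1050\right)}{\left(\left(5 i \omega + 14\right)^{2} + 25\right)^{3}}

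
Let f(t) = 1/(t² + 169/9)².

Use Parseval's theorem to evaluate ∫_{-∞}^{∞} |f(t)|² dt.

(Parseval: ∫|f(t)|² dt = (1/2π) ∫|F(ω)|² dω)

∫|f(t)|² dt = \frac{10935 \pi}{1003976272}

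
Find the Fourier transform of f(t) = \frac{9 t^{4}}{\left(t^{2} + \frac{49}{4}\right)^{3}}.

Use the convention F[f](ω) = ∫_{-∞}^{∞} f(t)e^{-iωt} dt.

F(ω) = \frac{9 \pi \left(49 \omega^{2} - 70 \left|{\omega}\right| + 12\right) e^{- \frac{7 \left|{\omega}\right|}{2}}}{112}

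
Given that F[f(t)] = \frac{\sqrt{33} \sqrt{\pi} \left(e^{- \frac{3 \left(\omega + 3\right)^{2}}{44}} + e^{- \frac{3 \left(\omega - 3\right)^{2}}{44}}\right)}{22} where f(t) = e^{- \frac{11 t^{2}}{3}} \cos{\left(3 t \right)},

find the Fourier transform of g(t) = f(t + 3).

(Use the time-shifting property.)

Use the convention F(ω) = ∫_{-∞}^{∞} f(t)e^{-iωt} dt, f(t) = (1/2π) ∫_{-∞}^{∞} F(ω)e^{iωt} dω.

F[g](ω) = \frac{\sqrt{33} \sqrt{\pi} \left(e^{\frac{9 \omega}{11}} + 1\right) e^{- \frac{3 \omega^{2}}{44} - \frac{9 \omega}{22} + 3 i \omega - \frac{27}{44}}}{22}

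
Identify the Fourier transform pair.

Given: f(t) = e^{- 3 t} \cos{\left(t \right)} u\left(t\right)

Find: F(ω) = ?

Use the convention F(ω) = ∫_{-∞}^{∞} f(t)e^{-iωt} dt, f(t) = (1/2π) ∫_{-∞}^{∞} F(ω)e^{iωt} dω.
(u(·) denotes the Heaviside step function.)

F(ω) = \frac{i \omega + 3}{\left(i \omega + 3\right)^{2} + 1}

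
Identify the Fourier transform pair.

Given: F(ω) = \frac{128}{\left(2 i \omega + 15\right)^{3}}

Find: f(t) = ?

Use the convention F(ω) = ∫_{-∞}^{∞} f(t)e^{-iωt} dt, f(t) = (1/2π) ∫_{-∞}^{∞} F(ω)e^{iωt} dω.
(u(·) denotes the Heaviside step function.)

f(t) = 8 t^{2} e^{- \frac{15 t}{2}} u\left(t\right)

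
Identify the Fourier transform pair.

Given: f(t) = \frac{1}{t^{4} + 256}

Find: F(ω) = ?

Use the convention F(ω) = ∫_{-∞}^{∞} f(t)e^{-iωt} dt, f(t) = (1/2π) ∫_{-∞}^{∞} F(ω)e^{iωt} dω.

F(ω) = \frac{\pi e^{- 2 \sqrt{2} \left|{\omega}\right|} \sin{\left(2 \sqrt{2} \left|{\omega}\right| + \frac{\pi}{4} \right)}}{64}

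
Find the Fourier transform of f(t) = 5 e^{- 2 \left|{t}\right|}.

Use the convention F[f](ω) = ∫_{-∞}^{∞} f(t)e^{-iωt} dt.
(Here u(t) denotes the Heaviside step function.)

F(ω) = \frac{20}{\omega^{2} + 4}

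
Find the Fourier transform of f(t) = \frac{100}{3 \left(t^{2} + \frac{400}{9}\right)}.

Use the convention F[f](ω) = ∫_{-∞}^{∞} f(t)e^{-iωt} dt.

F(ω) = 5 \pi e^{- \frac{20 \left|{\omega}\right|}{3}}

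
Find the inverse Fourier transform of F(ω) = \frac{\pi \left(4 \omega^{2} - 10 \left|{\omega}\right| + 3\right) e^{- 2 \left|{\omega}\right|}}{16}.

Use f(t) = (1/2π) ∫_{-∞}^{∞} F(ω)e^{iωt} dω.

f(t) = \frac{t^{4}}{\left(t^{2} + 4\right)^{3}}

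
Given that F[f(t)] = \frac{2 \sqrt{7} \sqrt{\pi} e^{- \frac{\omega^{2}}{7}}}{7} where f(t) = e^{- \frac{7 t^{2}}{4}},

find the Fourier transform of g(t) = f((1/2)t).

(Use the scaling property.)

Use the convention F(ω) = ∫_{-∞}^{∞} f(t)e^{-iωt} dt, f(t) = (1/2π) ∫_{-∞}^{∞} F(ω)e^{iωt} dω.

F[g](ω) = \frac{4 \sqrt{7} \sqrt{\pi} e^{- \frac{4 \omega^{2}}{7}}}{7}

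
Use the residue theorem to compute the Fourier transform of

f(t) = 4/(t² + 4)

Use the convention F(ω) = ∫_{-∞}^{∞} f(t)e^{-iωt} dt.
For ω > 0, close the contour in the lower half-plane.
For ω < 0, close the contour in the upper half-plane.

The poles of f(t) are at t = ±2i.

Let g(z) = f(z)e^{-iωz}; for large |z| the factor e^{-iωz} decays in the lower half-plane when ω > 0 and in the upper half-plane when ω < 0.

Case ω > 0 (lower half-plane, clockwise contour ⇒ F(ω) = -2πi·ΣRes):
  Res_{z = - 2 i} g(z) = i e^{- 2 \omega}
  F(ω) = -2πi·ΣRes = 2 \pi e^{- 2 \omega}

Case ω < 0 (upper half-plane, counterclockwise contour ⇒ F(ω) = +2πi·ΣRes):
  Res_{z = 2 i} g(z) = - i e^{2 \omega}
  F(ω) = 2πi·ΣRes = 2 \pi e^{2 \omega}

Both cases combine into a single formula in |ω|:

F(ω) = 2 \pi e^{- 2 \left|{\omega}\right|}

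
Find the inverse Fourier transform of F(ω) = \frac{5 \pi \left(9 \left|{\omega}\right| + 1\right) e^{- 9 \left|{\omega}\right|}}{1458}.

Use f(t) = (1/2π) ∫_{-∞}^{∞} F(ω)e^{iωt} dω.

f(t) = \frac{5}{\left(t^{2} + 81\right)^{2}}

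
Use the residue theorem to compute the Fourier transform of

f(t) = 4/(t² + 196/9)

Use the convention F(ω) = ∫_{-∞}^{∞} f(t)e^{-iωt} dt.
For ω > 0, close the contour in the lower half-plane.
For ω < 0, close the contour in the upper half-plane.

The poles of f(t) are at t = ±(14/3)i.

Let g(z) = f(z)e^{-iωz}; for large |z| the factor e^{-iωz} decays in the lower half-plane when ω > 0 and in the upper half-plane when ω < 0.

Case ω > 0 (lower half-plane, clockwise contour ⇒ F(ω) = -2πi·ΣRes):
  Res_{z = - \frac{14 i}{3}} g(z) = \frac{3 i e^{- \frac{14 \omega}{3}}}{7}
  F(ω) = -2πi·ΣRes = \frac{6 \pi e^{- \frac{14 \omega}{3}}}{7}

Case ω < 0 (upper half-plane, counterclockwise contour ⇒ F(ω) = +2πi·ΣRes):
  Res_{z = \frac{14 i}{3}} g(z) = - \frac{3 i e^{\frac{14 \omega}{3}}}{7}
  F(ω) = 2πi·ΣRes = \frac{6 \pi e^{\frac{14 \omega}{3}}}{7}

Both cases combine into a single formula in |ω|:

F(ω) = \frac{6 \pi e^{- \frac{14 \left|{\omega}\right|}{3}}}{7}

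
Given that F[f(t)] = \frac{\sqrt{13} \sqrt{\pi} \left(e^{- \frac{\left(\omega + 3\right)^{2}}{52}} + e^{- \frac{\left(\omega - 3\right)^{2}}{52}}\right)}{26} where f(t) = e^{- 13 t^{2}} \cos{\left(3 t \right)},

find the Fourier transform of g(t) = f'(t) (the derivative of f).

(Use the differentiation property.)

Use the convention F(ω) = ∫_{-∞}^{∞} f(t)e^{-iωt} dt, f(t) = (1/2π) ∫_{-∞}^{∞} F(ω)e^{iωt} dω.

F[g](ω) = \frac{\sqrt{13} i \sqrt{\pi} \omega \left(e^{\frac{3 \omega}{13}} + 1\right) e^{- \frac{\omega^{2}}{52} - \frac{3 \omega}{26} - \frac{9}{52}}}{26}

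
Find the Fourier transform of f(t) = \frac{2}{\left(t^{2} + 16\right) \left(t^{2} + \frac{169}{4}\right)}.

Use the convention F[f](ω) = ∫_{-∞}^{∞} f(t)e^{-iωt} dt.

F(ω) = \frac{2 \pi e^{- 4 \left|{\omega}\right|}}{105} - \frac{16 \pi e^{- \frac{13 \left|{\omega}\right|}{2}}}{1365}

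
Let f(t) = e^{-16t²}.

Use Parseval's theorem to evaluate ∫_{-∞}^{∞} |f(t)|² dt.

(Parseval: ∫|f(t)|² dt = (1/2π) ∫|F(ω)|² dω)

∫|f(t)|² dt = \frac{\sqrt{2} \sqrt{\pi}}{8}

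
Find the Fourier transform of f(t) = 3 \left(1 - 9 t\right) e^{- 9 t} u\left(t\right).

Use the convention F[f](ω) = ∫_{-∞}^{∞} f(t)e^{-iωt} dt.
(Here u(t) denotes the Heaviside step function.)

F(ω) = \frac{3 i \omega}{- \omega^{2} + 18 i \omega + 81}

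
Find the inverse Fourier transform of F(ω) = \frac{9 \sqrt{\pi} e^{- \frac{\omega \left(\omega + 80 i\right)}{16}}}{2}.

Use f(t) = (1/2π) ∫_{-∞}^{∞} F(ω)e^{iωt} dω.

f(t) = 9 e^{- 4 \left(t - 5\right)^{2}}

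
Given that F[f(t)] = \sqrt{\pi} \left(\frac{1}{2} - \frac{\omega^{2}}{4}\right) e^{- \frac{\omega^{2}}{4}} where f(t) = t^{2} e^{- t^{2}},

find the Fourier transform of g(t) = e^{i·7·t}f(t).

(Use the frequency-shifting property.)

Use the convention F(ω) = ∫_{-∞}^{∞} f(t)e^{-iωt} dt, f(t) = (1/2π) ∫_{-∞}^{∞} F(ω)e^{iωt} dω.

F[g](ω) = \frac{\sqrt{\pi} \left(2 - \left(\omega - 7\right)^{2}\right) e^{- \frac{\left(\omega - 7\right)^{2}}{4}}}{4}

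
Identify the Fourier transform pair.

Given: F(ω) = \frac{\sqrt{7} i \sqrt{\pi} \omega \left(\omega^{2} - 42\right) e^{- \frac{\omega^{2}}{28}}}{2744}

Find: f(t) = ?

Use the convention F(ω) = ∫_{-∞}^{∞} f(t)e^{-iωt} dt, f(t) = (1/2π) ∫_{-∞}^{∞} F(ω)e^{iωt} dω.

f(t) = 7 t^{3} e^{- 7 t^{2}}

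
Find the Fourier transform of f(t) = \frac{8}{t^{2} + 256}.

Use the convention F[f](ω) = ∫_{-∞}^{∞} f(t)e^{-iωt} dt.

F(ω) = \frac{\pi e^{- 16 \left|{\omega}\right|}}{2}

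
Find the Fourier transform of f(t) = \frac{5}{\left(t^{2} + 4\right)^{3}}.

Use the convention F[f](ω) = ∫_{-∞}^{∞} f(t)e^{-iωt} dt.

F(ω) = \frac{5 \pi \left(4 \omega^{2} + 6 \left|{\omega}\right| + 3\right) e^{- 2 \left|{\omega}\right|}}{256}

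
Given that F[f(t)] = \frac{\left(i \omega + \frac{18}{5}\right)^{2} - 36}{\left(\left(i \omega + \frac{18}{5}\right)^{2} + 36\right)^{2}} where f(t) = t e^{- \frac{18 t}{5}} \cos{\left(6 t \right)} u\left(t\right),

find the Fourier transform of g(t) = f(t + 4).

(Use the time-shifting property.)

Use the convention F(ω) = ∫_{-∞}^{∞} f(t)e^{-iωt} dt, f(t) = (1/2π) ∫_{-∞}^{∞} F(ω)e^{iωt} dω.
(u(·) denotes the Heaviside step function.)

F[g](ω) = \frac{25 \left(\left(5 i \omega + 18\right)^{2} - 900\right) e^{4 i \omega}}{\left(\left(5 i \omega + 18\right)^{2} + 900\right)^{2}}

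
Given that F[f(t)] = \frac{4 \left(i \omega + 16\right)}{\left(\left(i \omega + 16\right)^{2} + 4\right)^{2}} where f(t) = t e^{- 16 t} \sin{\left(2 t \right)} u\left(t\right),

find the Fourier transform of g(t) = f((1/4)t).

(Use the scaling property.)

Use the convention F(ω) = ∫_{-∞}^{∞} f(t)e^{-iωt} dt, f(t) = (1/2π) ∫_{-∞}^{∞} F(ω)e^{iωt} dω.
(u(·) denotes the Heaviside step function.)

F[g](ω) = \frac{4 \left(i \omega + 4\right)}{\left(4 \left(i \omega + 4\right)^{2} + 1\right)^{2}}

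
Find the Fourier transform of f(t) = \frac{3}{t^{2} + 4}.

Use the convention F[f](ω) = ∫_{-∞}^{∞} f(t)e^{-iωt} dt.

F(ω) = \frac{3 \pi e^{- 2 \left|{\omega}\right|}}{2}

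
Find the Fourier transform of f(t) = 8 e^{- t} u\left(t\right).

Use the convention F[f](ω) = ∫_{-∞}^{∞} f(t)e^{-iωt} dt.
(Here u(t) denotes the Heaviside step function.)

F(ω) = \frac{8}{i \omega + 1}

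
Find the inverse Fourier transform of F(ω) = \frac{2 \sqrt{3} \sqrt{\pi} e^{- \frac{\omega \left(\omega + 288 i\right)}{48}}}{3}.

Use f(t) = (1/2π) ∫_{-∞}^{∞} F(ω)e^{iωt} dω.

f(t) = 4 e^{- 12 \left(t - 6\right)^{2}}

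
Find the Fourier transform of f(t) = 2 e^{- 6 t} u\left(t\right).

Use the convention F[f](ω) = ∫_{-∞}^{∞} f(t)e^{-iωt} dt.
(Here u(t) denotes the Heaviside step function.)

F(ω) = \frac{2}{i \omega + 6}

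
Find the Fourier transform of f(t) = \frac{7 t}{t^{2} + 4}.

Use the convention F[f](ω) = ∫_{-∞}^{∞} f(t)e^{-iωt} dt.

F(ω) = - 7 i \pi e^{- 2 \left|{\omega}\right|} \operatorname{sign}{\left(\omega \right)}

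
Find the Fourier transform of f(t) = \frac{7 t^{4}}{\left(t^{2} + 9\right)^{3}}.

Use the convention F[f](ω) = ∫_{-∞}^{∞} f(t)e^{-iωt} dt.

F(ω) = \frac{7 \pi \left(3 \omega^{2} - 5 \left|{\omega}\right| + 1\right) e^{- 3 \left|{\omega}\right|}}{8}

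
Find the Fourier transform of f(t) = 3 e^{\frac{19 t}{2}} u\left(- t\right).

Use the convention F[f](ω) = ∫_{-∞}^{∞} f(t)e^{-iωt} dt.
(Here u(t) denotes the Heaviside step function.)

F(ω) = - \frac{6}{2 i \omega - 19}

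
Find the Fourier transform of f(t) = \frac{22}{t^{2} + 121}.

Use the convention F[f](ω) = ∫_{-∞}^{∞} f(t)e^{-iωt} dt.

F(ω) = 2 \pi e^{- 11 \left|{\omega}\right|}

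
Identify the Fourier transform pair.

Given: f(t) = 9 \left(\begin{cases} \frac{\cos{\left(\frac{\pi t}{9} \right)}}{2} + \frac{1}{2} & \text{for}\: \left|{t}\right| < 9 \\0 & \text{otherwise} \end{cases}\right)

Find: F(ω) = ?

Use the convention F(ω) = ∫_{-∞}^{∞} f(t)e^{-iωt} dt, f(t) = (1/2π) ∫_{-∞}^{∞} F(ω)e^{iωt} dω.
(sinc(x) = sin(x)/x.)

F(ω) = - \frac{81 \pi^{2} \operatorname{sinc}{\left(9 \omega \right)}}{81 \omega^{2} - \pi^{2}}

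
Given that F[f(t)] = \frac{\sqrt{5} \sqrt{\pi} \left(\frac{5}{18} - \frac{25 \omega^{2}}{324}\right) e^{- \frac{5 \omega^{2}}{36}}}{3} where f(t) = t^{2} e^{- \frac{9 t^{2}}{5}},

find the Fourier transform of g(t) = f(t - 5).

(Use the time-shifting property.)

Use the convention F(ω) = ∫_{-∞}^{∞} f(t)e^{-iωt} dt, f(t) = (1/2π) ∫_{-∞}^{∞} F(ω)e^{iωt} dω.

F[g](ω) = \frac{5 \sqrt{5} \sqrt{\pi} \left(18 - 5 \omega^{2}\right) e^{- 5 \omega \left(\frac{\omega}{36} + i\right)}}{972}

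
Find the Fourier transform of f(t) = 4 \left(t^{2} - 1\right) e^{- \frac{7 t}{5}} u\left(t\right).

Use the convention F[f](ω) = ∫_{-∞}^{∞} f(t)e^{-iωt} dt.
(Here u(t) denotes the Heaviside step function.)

F(ω) = \frac{20 \left(250 i \omega - \left(5 i \omega + 7\right)^{3} + 350\right)}{\left(5 i \omega + 7\right)^{4}}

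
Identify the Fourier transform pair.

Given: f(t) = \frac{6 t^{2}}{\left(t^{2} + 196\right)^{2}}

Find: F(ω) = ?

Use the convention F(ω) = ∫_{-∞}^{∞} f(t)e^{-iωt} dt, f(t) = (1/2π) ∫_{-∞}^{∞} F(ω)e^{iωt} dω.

F(ω) = \frac{3 \pi \left(1 - 14 \left|{\omega}\right|\right) e^{- 14 \left|{\omega}\right|}}{14}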